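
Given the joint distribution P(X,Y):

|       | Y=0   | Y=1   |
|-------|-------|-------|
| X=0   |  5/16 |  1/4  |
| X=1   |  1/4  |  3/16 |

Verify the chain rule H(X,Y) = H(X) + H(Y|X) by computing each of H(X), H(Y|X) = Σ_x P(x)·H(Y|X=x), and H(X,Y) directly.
H(X) = 0.9887 bits, H(Y|X) = 0.9885 bits, H(X,Y) = 1.9772 bits

Marginal of X (row sums):
  P(X=0) = 5/16 + 1/4 = 9/16
  P(X=1) = 1/4 + 3/16 = 7/16
H(X) = -[(9/16)·log₂(9/16) + (7/16)·log₂(7/16)]
  = 0.4669 + 0.5218 = 0.9887 bits

H(Y|X) = Σ_x P(x)·H(Y|X=x):
  X=0: P(X=0) = 9/16, P(Y|X=0) = (5/9, 4/9) → H(Y|X=0) = 0.9911
  X=1: P(X=1) = 7/16, P(Y|X=1) = (4/7, 3/7) → H(Y|X=1) = 0.9852
H(Y|X) = (9/16)·0.9911 + (7/16)·0.9852 = 0.9885 bits

H(X,Y) = -Σ_{x,y} P(x,y) log₂ P(x,y). Per-cell terms -P(x,y)·log₂P(x,y):
  X=0: 0.5244, 0.5000
  X=1: 0.5000, 0.4528
Sum of the 4 terms: H(X,Y) = 1.9772 bits

Chain rule check:
  H(X) + H(Y|X) = 0.9887 + 0.9885 = 1.9772 bits
  H(X,Y) = 1.9772 bits
✓ Chain rule verified.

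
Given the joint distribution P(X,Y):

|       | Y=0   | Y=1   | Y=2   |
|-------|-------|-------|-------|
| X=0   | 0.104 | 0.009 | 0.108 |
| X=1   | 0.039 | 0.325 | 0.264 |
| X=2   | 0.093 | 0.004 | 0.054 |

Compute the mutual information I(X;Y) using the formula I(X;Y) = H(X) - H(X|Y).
0.3174 bits

I(X;Y) = H(X) - H(X|Y)

Marginal of X (row sums):
  P(X=0) = 0.104 + 0.009 + 0.108 = 0.221
  P(X=1) = 0.039 + 0.325 + 0.264 = 0.628
  P(X=2) = 0.093 + 0.004 + 0.054 = 0.151
H(X) = -[0.221·log₂(0.221) + 0.628·log₂(0.628) + 0.151·log₂(0.151)]
  = 0.4813 + 0.4215 + 0.4118 = 1.3146 bits

Marginal of Y (column sums):
  P(Y=0) = 0.104 + 0.039 + 0.093 = 0.236
  P(Y=1) = 0.009 + 0.325 + 0.004 = 0.338
  P(Y=2) = 0.108 + 0.264 + 0.054 = 0.426
H(X|Y) = Σ_y P(y)·H(X|Y=y):
  Y=0: P(Y=0) = 0.236, P(X|Y=0) = (26/59, 39/236, 93/236) → H(X|Y=0) = 1.4796
  Y=1: P(Y=1) = 0.338, P(X|Y=1) = (9/338, 25/26, 2/169) → H(X|Y=1) = 0.2694
  Y=2: P(Y=2) = 0.426, P(X|Y=2) = (18/71, 44/71, 9/71) → H(X|Y=2) = 1.3075
H(X|Y) = 0.236·1.4796 + 0.338·0.2694 + 0.426·1.3075 = 0.9972 bits

I(X;Y) = H(X) - H(X|Y) = 1.3146 - 0.9972 = 0.3174 bits

Cross-check via I(X;Y) = H(X) + H(Y) - H(X,Y): computing H(Y) from the column sums and H(X,Y) from the 9 cells in the same way gives H(Y) = 1.5450 bits and H(X,Y) = 2.5422 bits, so
I(X;Y) = 1.3146 + 1.5450 - 2.5422 = 0.3174 bits ✓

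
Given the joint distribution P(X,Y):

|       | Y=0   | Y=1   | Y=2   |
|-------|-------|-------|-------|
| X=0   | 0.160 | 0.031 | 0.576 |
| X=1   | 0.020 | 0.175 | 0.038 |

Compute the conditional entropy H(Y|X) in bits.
0.9858 bits

H(Y|X) = H(X,Y) - H(X)

H(X,Y) = -Σ_{x,y} P(x,y) log₂ P(x,y). Per-cell terms -P(x,y)·log₂P(x,y):
  X=0: 0.42302, 0.15536, 0.45841
  X=1: 0.11288, 0.44005, 0.17928
Sum of the 6 terms: H(X,Y) = 1.7690 bits

Marginal of X (row sums):
  P(X=0) = 0.160 + 0.031 + 0.576 = 0.767
  P(X=1) = 0.020 + 0.175 + 0.038 = 0.233
H(X) = -[0.767·log₂(0.767) + 0.233·log₂(0.233)]
  = 0.29353 + 0.48967 = 0.7832 bits

H(Y|X) = H(X,Y) - H(X) = 1.7690 - 0.7832 = 0.9858 bits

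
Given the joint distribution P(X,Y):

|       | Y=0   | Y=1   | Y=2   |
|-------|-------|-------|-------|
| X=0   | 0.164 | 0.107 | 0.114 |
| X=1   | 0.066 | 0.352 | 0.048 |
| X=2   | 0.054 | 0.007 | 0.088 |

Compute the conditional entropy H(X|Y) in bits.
1.1862 bits

H(X|Y) = H(X,Y) - H(Y)

H(X,Y) = -Σ_{x,y} P(x,y) log₂ P(x,y). Per-cell terms -P(x,y)·log₂P(x,y):
  X=0: 0.4278, 0.3450, 0.3571
  X=1: 0.2588, 0.5302, 0.2103
  X=2: 0.2274, 0.0501, 0.3086
Sum of the 9 terms: H(X,Y) = 2.7153 bits

Marginal of Y (column sums):
  P(Y=0) = 0.164 + 0.066 + 0.054 = 0.284
  P(Y=1) = 0.107 + 0.352 + 0.007 = 0.466
  P(Y=2) = 0.114 + 0.048 + 0.088 = 0.250
H(Y) = -[0.284·log₂(0.284) + 0.466·log₂(0.466) + 0.250·log₂(0.250)]
  = 0.5158 + 0.5133 + 0.5000 = 1.5291 bits

H(X|Y) = H(X,Y) - H(Y) = 2.7153 - 1.5291 = 1.1862 bits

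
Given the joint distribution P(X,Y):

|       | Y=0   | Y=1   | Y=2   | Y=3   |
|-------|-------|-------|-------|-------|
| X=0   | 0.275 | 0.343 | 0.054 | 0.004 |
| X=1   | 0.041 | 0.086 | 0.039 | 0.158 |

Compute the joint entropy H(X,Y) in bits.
2.3974 bits

H(X,Y) = -Σ_{x,y} P(x,y) log₂ P(x,y). Per-cell terms -P(x,y)·log₂P(x,y):
  X=0: 0.5122, 0.5295, 0.2274, 0.0319
  X=1: 0.1889, 0.3044, 0.1825, 0.4206
Sum of the 8 terms: H(X,Y) = 2.3974 bits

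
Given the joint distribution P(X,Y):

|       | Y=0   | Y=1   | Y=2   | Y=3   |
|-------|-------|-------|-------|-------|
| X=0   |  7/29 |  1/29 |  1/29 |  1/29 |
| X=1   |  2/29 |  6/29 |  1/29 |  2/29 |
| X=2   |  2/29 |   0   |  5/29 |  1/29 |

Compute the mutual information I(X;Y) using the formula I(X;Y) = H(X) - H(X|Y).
0.4491 bits

I(X;Y) = H(X) - H(X|Y)

Marginal of X (row sums):
  P(X=0) = 7/29 + 1/29 + 1/29 + 1/29 = 10/29
  P(X=1) = 2/29 + 6/29 + 1/29 + 2/29 = 11/29
  P(X=2) = 2/29 + 0 + 5/29 + 1/29 = 8/29
H(X) = -[(10/29)·log₂(10/29) + (11/29)·log₂(11/29) + (8/29)·log₂(8/29)]
  = 0.5296734 + 0.5304842 + 0.5125465 = 1.572704 bits

Marginal of Y (column sums):
  P(Y=0) = 7/29 + 2/29 + 2/29 = 11/29
  P(Y=1) = 1/29 + 6/29 + 0 = 7/29
  P(Y=2) = 1/29 + 1/29 + 5/29 = 7/29
  P(Y=3) = 1/29 + 2/29 + 1/29 = 4/29
H(X|Y) = Σ_y P(y)·H(X|Y=y):
  Y=0: P(Y=0) = 11/29, P(X|Y=0) = (7/11, 2/11, 2/11) → H(X|Y=0) = 1.3092967
  Y=1: P(Y=1) = 7/29, P(X|Y=1) = (1/7, 6/7, 0) → H(X|Y=1) = 0.5916728
  Y=2: P(Y=2) = 7/29, P(X|Y=2) = (1/7, 1/7, 5/7) → H(X|Y=2) = 1.1488349
  Y=3: P(Y=3) = 4/29, P(X|Y=3) = (1/4, 1/2, 1/4) → H(X|Y=3) = 1.5000000
H(X|Y) = (11/29)·1.3092967 + (7/29)·0.5916728 + (7/29)·1.1488349 + (4/29)·1.5000000 = 1.123649 bits

I(X;Y) = H(X) - H(X|Y) = 1.572704 - 1.123649 = 0.4491 bits

Cross-check via I(X;Y) = H(X) + H(Y) - H(X,Y): computing H(Y) from the column sums and H(X,Y) from the 12 cells in the same way gives H(Y) = 1.914646 bits and H(X,Y) = 3.038295 bits, so
I(X;Y) = 1.572704 + 1.914646 - 3.038295 = 0.4491 bits ✓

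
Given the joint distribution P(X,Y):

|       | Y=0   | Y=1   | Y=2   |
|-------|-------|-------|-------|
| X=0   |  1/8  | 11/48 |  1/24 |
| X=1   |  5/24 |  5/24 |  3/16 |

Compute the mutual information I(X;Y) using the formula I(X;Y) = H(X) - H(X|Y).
0.0568 bits

I(X;Y) = H(X) - H(X|Y)

Marginal of X (row sums):
  P(X=0) = 1/8 + 11/48 + 1/24 = 19/48
  P(X=1) = 5/24 + 5/24 + 3/16 = 29/48
H(X) = -[(19/48)·log₂(19/48) + (29/48)·log₂(29/48)]
  = 0.52924 + 0.43922 = 0.9685 bits

Marginal of Y (column sums):
  P(Y=0) = 1/8 + 5/24 = 1/3
  P(Y=1) = 11/48 + 5/24 = 7/16
  P(Y=2) = 1/24 + 3/16 = 11/48
H(X|Y) = Σ_y P(y)·H(X|Y=y):
  Y=0: P(Y=0) = 1/3, P(X|Y=0) = (3/8, 5/8) → H(X|Y=0) = 0.95443
  Y=1: P(Y=1) = 7/16, P(X|Y=1) = (11/21, 10/21) → H(X|Y=1) = 0.99836
  Y=2: P(Y=2) = 11/48, P(X|Y=2) = (2/11, 9/11) → H(X|Y=2) = 0.68404
H(X|Y) = (1/3)·0.95443 + (7/16)·0.99836 + (11/48)·0.68404 = 0.9117 bits

I(X;Y) = H(X) - H(X|Y) = 0.9685 - 0.9117 = 0.0568 bits

Cross-check via I(X;Y) = H(X) + H(Y) - H(X,Y): computing H(Y) from the column sums and H(X,Y) from the 6 cells in the same way gives H(Y) = 1.5372 bits and H(X,Y) = 2.4489 bits, so
I(X;Y) = 0.9685 + 1.5372 - 2.4489 = 0.0568 bits ✓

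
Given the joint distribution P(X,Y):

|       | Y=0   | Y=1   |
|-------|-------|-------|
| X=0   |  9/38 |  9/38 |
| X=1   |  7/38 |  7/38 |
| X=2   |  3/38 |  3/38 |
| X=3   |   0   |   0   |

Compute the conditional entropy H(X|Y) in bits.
1.4618 bits

H(X|Y) = H(X,Y) - H(Y)

H(X,Y) = -Σ_{x,y} P(x,y) log₂ P(x,y). Per-cell terms -P(x,y)·log₂P(x,y):
  X=0: 0.49216, 0.49216
  X=1: 0.44958, 0.44958
  X=2: 0.28918, 0.28918
  X=3: 0.00000, 0.00000
  (cells with P = 0 contribute 0)
Sum of the 8 terms: H(X,Y) = 2.4618 bits

Marginal of Y (column sums):
  P(Y=0) = 9/38 + 7/38 + 3/38 + 0 = 1/2
  P(Y=1) = 9/38 + 7/38 + 3/38 + 0 = 1/2
H(Y) = -[(1/2)·log₂(1/2) + (1/2)·log₂(1/2)]
  = 0.50000 + 0.50000 = 1.0000 bits

H(X|Y) = H(X,Y) - H(Y) = 2.4618 - 1.0000 = 1.4618 bits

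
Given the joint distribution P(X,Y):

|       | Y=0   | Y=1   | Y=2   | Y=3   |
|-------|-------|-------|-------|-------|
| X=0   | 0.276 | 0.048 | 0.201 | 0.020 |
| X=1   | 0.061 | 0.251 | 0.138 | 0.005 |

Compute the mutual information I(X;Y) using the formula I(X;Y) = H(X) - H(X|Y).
0.2256 bits

I(X;Y) = H(X) - H(X|Y)

Marginal of X (row sums):
  P(X=0) = 0.276 + 0.048 + 0.201 + 0.020 = 0.545
  P(X=1) = 0.061 + 0.251 + 0.138 + 0.005 = 0.455
H(X) = -[0.545·log₂(0.545) + 0.455·log₂(0.455)]
  = 0.4772 + 0.5169 = 0.9941 bits

Marginal of Y (column sums):
  P(Y=0) = 0.276 + 0.061 = 0.337
  P(Y=1) = 0.048 + 0.251 = 0.299
  P(Y=2) = 0.201 + 0.138 = 0.339
  P(Y=3) = 0.020 + 0.005 = 0.025
H(X|Y) = Σ_y P(y)·H(X|Y=y):
  Y=0: P(Y=0) = 0.337, P(X|Y=0) = (276/337, 61/337) → H(X|Y=0) = 0.6823
  Y=1: P(Y=1) = 0.299, P(X|Y=1) = (48/299, 251/299) → H(X|Y=1) = 0.6356
  Y=2: P(Y=2) = 0.339, P(X|Y=2) = (67/113, 46/113) → H(X|Y=2) = 0.9749
  Y=3: P(Y=3) = 0.025, P(X|Y=3) = (4/5, 1/5) → H(X|Y=3) = 0.7219
H(X|Y) = 0.337·0.6823 + 0.299·0.6356 + 0.339·0.9749 + 0.025·0.7219 = 0.7685 bits

I(X;Y) = H(X) - H(X|Y) = 0.9941 - 0.7685 = 0.2256 bits

Cross-check via I(X;Y) = H(X) + H(Y) - H(X,Y): computing H(Y) from the column sums and H(X,Y) from the 8 cells in the same way gives H(Y) = 1.7117 bits and H(X,Y) = 2.4802 bits, so
I(X;Y) = 0.9941 + 1.7117 - 2.4802 = 0.2256 bits ✓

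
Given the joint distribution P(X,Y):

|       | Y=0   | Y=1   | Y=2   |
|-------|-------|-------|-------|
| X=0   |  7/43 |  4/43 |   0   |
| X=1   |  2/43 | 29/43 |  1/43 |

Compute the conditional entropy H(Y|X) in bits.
0.6400 bits

H(Y|X) = H(X,Y) - H(X)

H(X,Y) = -Σ_{x,y} P(x,y) log₂ P(x,y). Per-cell terms -P(x,y)·log₂P(x,y):
  X=0: 0.42633, 0.31872, 0.00000
  X=1: 0.20587, 0.38326, 0.12619
  (cells with P = 0 contribute 0)
Sum of the 6 terms: H(X,Y) = 1.4604 bits

Marginal of X (row sums):
  P(X=0) = 7/43 + 4/43 + 0 = 11/43
  P(X=1) = 2/43 + 29/43 + 1/43 = 32/43
H(X) = -[(11/43)·log₂(11/43) + (32/43)·log₂(32/43)]
  = 0.50314 + 0.31722 = 0.8204 bits

H(Y|X) = H(X,Y) - H(X) = 1.4604 - 0.8204 = 0.6400 bits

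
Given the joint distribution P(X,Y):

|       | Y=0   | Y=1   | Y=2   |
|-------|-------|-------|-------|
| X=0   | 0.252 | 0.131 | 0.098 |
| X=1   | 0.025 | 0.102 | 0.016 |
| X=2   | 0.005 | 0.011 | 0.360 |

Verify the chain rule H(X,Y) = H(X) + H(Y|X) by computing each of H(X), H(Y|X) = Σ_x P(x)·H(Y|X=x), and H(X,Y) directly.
H(X) = 1.4397 bits, H(Y|X) = 0.9787 bits, H(X,Y) = 2.4185 bits

Marginal of X (row sums):
  P(X=0) = 0.252 + 0.131 + 0.098 = 0.481
  P(X=1) = 0.025 + 0.102 + 0.016 = 0.143
  P(X=2) = 0.005 + 0.011 + 0.360 = 0.376
H(X) = -[0.481·log₂(0.481) + 0.143·log₂(0.143) + 0.376·log₂(0.376)]
  = 0.50788 + 0.40125 + 0.53061 = 1.4397 bits

H(Y|X) = Σ_x P(x)·H(Y|X=x):
  X=0: P(X=0) = 0.481, P(Y|X=0) = (252/481, 131/481, 98/481) → H(Y|X=0) = 1.46728
  X=1: P(X=1) = 0.143, P(Y|X=1) = (25/143, 102/143, 16/143) → H(Y|X=1) = 1.14110
  X=2: P(X=2) = 0.376, P(Y|X=2) = (5/376, 11/376, 45/47) → H(Y|X=2) = 0.29201
H(Y|X) = 0.481·1.46728 + 0.143·1.14110 + 0.376·0.29201 = 0.9787 bits

H(X,Y) = -Σ_{x,y} P(x,y) log₂ P(x,y). Per-cell terms -P(x,y)·log₂P(x,y):
  X=0: 0.50110, 0.38414, 0.32841
  X=1: 0.13305, 0.33592, 0.09545
  X=2: 0.03822, 0.07157, 0.53062
Sum of the 9 terms: H(X,Y) = 2.4185 bits

Chain rule check:
  H(X) + H(Y|X) = 1.4397 + 0.9787 = 2.4184 bits
  H(X,Y) = 2.4185 bits
✓ Chain rule verified (Δ = 0.0001 is 4-dp rounding noise: each of the three values was rounded independently).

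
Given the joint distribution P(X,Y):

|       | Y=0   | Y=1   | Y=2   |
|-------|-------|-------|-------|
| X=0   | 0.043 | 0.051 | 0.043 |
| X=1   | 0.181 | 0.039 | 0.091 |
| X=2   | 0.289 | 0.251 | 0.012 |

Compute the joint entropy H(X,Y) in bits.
2.6476 bits

H(X,Y) = -Σ_{x,y} P(x,y) log₂ P(x,y). Per-cell terms -P(x,y)·log₂P(x,y):
  X=0: 0.19520, 0.21896, 0.19520
  X=1: 0.44633, 0.18253, 0.31468
  X=2: 0.51756, 0.50055, 0.07657
Sum of the 9 terms: H(X,Y) = 2.6476 bits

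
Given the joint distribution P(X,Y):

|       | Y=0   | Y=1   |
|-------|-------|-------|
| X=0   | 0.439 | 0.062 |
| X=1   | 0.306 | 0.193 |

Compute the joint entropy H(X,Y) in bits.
1.7509 bits

H(X,Y) = -Σ_{x,y} P(x,y) log₂ P(x,y). Per-cell terms -P(x,y)·log₂P(x,y):
  X=0: 0.52140, 0.24872
  X=1: 0.52277, 0.45805
Sum of the 4 terms: H(X,Y) = 1.7509 bits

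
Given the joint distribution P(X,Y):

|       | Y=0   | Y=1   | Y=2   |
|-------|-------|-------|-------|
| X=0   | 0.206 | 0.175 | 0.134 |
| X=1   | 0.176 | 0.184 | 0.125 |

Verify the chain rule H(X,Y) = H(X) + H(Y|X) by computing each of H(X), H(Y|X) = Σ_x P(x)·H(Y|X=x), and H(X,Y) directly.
H(X) = 0.9994 bits, H(Y|X) = 1.5643 bits, H(X,Y) = 2.5636 bits

Marginal of X (row sums):
  P(X=0) = 0.206 + 0.175 + 0.134 = 0.515
  P(X=1) = 0.176 + 0.184 + 0.125 = 0.485
H(X) = -[0.515·log₂(0.515) + 0.485·log₂(0.485)]
  = 0.493038 + 0.506313 = 0.9994 bits

H(Y|X) = Σ_x P(x)·H(Y|X=x):
  X=0: P(X=0) = 0.515, P(Y|X=0) = (2/5, 35/103, 134/515) → H(Y|X=0) = 1.563308
  X=1: P(X=1) = 0.485, P(Y|X=1) = (176/485, 184/485, 25/97) → H(Y|X=1) = 1.565308
H(Y|X) = 0.515·1.563308 + 0.485·1.565308 = 1.5643 bits

H(X,Y) = -Σ_{x,y} P(x,y) log₂ P(x,y). Per-cell terms -P(x,y)·log₂P(x,y):
  X=0: 0.469532, 0.440050, 0.388559
  X=1: 0.441118, 0.449369, 0.375000
Sum of the 6 terms: H(X,Y) = 2.5636 bits

Chain rule check:
  H(X) + H(Y|X) = 0.9994 + 1.5643 = 2.5637 bits
  H(X,Y) = 2.5636 bits
✓ Chain rule verified (Δ = 0.0001 is 4-dp rounding noise: each of the three values was rounded independently).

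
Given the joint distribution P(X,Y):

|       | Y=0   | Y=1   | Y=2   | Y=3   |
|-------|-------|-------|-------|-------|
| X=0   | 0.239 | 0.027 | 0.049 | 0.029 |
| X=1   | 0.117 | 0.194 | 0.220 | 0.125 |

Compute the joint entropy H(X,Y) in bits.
2.6723 bits

H(X,Y) = -Σ_{x,y} P(x,y) log₂ P(x,y). Per-cell terms -P(x,y)·log₂P(x,y):
  X=0: 0.4935, 0.1407, 0.2132, 0.1481
  X=1: 0.3622, 0.4590, 0.4806, 0.3750
Sum of the 8 terms: H(X,Y) = 2.6723 bits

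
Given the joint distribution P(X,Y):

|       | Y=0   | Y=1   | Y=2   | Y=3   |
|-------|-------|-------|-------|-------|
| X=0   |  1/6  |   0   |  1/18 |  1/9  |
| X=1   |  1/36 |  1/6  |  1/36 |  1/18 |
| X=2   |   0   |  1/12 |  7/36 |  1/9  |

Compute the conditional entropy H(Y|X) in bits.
1.5032 bits

H(Y|X) = H(X,Y) - H(X)

H(X,Y) = -Σ_{x,y} P(x,y) log₂ P(x,y). Per-cell terms -P(x,y)·log₂P(x,y):
  X=0: 0.43083, 0.00000, 0.23166, 0.35221
  X=1: 0.14361, 0.43083, 0.14361, 0.23166
  X=2: 0.00000, 0.29875, 0.45939, 0.35221
  (cells with P = 0 contribute 0)
Sum of the 12 terms: H(X,Y) = 3.07476 bits

Marginal of X (row sums):
  P(X=0) = 1/6 + 0 + 1/18 + 1/9 = 1/3
  P(X=1) = 1/36 + 1/6 + 1/36 + 1/18 = 5/18
  P(X=2) = 0 + 1/12 + 7/36 + 1/9 = 7/18
H(X) = -[(1/3)·log₂(1/3) + (5/18)·log₂(5/18) + (7/18)·log₂(7/18)]
  = 0.52832 + 0.51333 + 0.52989 = 1.57154 bits

H(Y|X) = H(X,Y) - H(X) = 3.07476 - 1.57154 = 1.5032 bits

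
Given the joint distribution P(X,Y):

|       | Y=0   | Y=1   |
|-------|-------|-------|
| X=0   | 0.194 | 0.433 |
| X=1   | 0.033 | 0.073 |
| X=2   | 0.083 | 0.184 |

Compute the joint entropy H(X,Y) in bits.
2.1673 bits

H(X,Y) = -Σ_{x,y} P(x,y) log₂ P(x,y). Per-cell terms -P(x,y)·log₂P(x,y):
  X=0: 0.4590, 0.5229
  X=1: 0.1624, 0.2756
  X=2: 0.2980, 0.4494
Sum of the 6 terms: H(X,Y) = 2.1673 bits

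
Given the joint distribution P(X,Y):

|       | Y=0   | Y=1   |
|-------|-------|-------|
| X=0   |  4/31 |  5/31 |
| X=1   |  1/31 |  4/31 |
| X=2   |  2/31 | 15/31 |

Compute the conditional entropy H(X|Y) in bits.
1.3380 bits

H(X|Y) = H(X,Y) - H(Y)

H(X,Y) = -Σ_{x,y} P(x,y) log₂ P(x,y). Per-cell terms -P(x,y)·log₂P(x,y):
  X=0: 0.38119, 0.42456
  X=1: 0.15981, 0.38119
  X=2: 0.25511, 0.50676
Sum of the 6 terms: H(X,Y) = 2.1086 bits

Marginal of Y (column sums):
  P(Y=0) = 4/31 + 1/31 + 2/31 = 7/31
  P(Y=1) = 5/31 + 4/31 + 15/31 = 24/31
H(Y) = -[(7/31)·log₂(7/31) + (24/31)·log₂(24/31)]
  = 0.48477 + 0.28586 = 0.7706 bits

H(X|Y) = H(X,Y) - H(Y) = 2.1086 - 0.7706 = 1.3380 bits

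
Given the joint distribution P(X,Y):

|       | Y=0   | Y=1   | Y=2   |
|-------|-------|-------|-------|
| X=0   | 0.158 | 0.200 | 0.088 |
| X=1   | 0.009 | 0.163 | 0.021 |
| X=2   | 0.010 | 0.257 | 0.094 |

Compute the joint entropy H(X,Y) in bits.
2.6892 bits

H(X,Y) = -Σ_{x,y} P(x,y) log₂ P(x,y). Per-cell terms -P(x,y)·log₂P(x,y):
  X=0: 0.42060, 0.46439, 0.30856
  X=1: 0.06116, 0.42658, 0.11704
  X=2: 0.06644, 0.50376, 0.32065
Sum of the 9 terms: H(X,Y) = 2.6892 bits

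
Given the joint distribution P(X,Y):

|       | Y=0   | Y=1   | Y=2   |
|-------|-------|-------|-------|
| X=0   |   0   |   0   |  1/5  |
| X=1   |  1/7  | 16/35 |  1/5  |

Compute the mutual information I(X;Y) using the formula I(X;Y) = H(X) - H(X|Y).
0.3219 bits

I(X;Y) = H(X) - H(X|Y)

Marginal of X (row sums):
  P(X=0) = 0 + 0 + 1/5 = 1/5
  P(X=1) = 1/7 + 16/35 + 1/5 = 4/5
H(X) = -[(1/5)·log₂(1/5) + (4/5)·log₂(4/5)]
  = 0.4644 + 0.2575 = 0.7219 bits

Marginal of Y (column sums):
  P(Y=0) = 0 + 1/7 = 1/7
  P(Y=1) = 0 + 16/35 = 16/35
  P(Y=2) = 1/5 + 1/5 = 2/5
H(X|Y) = Σ_y P(y)·H(X|Y=y):
  Y=0: P(Y=0) = 1/7, P(X|Y=0) = (0, 1) → H(X|Y=0) = 0.0000
  Y=1: P(Y=1) = 16/35, P(X|Y=1) = (0, 1) → H(X|Y=1) = 0.0000
  Y=2: P(Y=2) = 2/5, P(X|Y=2) = (1/2, 1/2) → H(X|Y=2) = 1.0000
H(X|Y) = (1/7)·0.0000 + (16/35)·0.0000 + (2/5)·1.0000 = 0.4000 bits

I(X;Y) = H(X) - H(X|Y) = 0.7219 - 0.4000 = 0.3219 bits

Cross-check via I(X;Y) = H(X) + H(Y) - H(X,Y): computing H(Y) from the column sums and H(X,Y) from the 6 cells in the same way gives H(Y) = 1.4461 bits and H(X,Y) = 1.8461 bits, so
I(X;Y) = 0.7219 + 1.4461 - 1.8461 = 0.3219 bits ✓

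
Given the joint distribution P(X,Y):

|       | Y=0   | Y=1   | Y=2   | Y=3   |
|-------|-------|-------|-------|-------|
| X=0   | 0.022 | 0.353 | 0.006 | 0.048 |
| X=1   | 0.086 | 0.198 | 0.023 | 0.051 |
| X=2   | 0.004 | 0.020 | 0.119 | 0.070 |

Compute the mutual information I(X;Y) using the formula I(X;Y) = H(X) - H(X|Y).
0.3904 bits

I(X;Y) = H(X) - H(X|Y)

Marginal of X (row sums):
  P(X=0) = 0.022 + 0.353 + 0.006 + 0.048 = 0.429
  P(X=1) = 0.086 + 0.198 + 0.023 + 0.051 = 0.358
  P(X=2) = 0.004 + 0.020 + 0.119 + 0.070 = 0.213
H(X) = -[0.429·log₂(0.429) + 0.358·log₂(0.358) + 0.213·log₂(0.213)]
  = 0.52379 + 0.53054 + 0.47522 = 1.52955 bits

Marginal of Y (column sums):
  P(Y=0) = 0.022 + 0.086 + 0.004 = 0.112
  P(Y=1) = 0.353 + 0.198 + 0.020 = 0.571
  P(Y=2) = 0.006 + 0.023 + 0.119 = 0.148
  P(Y=3) = 0.048 + 0.051 + 0.070 = 0.169
H(X|Y) = Σ_y P(y)·H(X|Y=y):
  Y=0: P(Y=0) = 0.112, P(X|Y=0) = (11/56, 43/56, 1/28) → H(X|Y=0) = 0.92551
  Y=1: P(Y=1) = 0.571, P(X|Y=1) = (353/571, 198/571, 20/571) → H(X|Y=1) = 1.12814
  Y=2: P(Y=2) = 0.148, P(X|Y=2) = (3/74, 23/148, 119/148) → H(X|Y=2) = 0.85787
  Y=3: P(Y=3) = 0.169, P(X|Y=3) = (48/169, 51/169, 70/169) → H(X|Y=3) = 1.56406
H(X|Y) = 0.112·0.92551 + 0.571·1.12814 + 0.148·0.85787 + 0.169·1.56406 = 1.13912 bits

I(X;Y) = H(X) - H(X|Y) = 1.52955 - 1.13912 = 0.3904 bits

Cross-check via I(X;Y) = H(X) + H(Y) - H(X,Y): computing H(Y) from the column sums and H(X,Y) from the 12 cells in the same way gives H(Y) = 1.65677 bits and H(X,Y) = 2.79589 bits, so
I(X;Y) = 1.52955 + 1.65677 - 2.79589 = 0.3904 bits ✓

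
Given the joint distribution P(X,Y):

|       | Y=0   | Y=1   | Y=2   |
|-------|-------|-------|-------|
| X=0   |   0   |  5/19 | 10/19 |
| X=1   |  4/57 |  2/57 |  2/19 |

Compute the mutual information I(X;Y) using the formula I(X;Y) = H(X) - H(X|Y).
0.1761 bits

I(X;Y) = H(X) - H(X|Y)

Marginal of X (row sums):
  P(X=0) = 0 + 5/19 + 10/19 = 15/19
  P(X=1) = 4/57 + 2/57 + 2/19 = 4/19
H(X) = -[(15/19)·log₂(15/19) + (4/19)·log₂(4/19)]
  = 0.26924 + 0.47325 = 0.74249 bits

Marginal of Y (column sums):
  P(Y=0) = 0 + 4/57 = 4/57
  P(Y=1) = 5/19 + 2/57 = 17/57
  P(Y=2) = 10/19 + 2/19 = 12/19
H(X|Y) = Σ_y P(y)·H(X|Y=y):
  Y=0: P(Y=0) = 4/57, P(X|Y=0) = (0, 1) → H(X|Y=0) = 0.00000
  Y=1: P(Y=1) = 17/57, P(X|Y=1) = (15/17, 2/17) → H(X|Y=1) = 0.52256
  Y=2: P(Y=2) = 12/19, P(X|Y=2) = (5/6, 1/6) → H(X|Y=2) = 0.65002
H(X|Y) = (4/57)·0.00000 + (17/57)·0.52256 + (12/19)·0.65002 = 0.56639 bits

I(X;Y) = H(X) - H(X|Y) = 0.74249 - 0.56639 = 0.1761 bits

Cross-check via I(X;Y) = H(X) + H(Y) - H(X,Y): computing H(Y) from the column sums and H(X,Y) from the 6 cells in the same way gives H(Y) = 1.20826 bits and H(X,Y) = 1.77465 bits, so
I(X;Y) = 0.74249 + 1.20826 - 1.77465 = 0.1761 bits ✓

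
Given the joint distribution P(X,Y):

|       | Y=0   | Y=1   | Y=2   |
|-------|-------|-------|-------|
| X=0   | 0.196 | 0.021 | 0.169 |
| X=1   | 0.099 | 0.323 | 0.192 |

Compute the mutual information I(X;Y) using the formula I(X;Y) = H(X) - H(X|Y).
0.2166 bits

I(X;Y) = H(X) - H(X|Y)

Marginal of X (row sums):
  P(X=0) = 0.196 + 0.021 + 0.169 = 0.386
  P(X=1) = 0.099 + 0.323 + 0.192 = 0.614
H(X) = -[0.386·log₂(0.386) + 0.614·log₂(0.614)]
  = 0.5301 + 0.4321 = 0.9622 bits

Marginal of Y (column sums):
  P(Y=0) = 0.196 + 0.099 = 0.295
  P(Y=1) = 0.021 + 0.323 = 0.344
  P(Y=2) = 0.169 + 0.192 = 0.361
H(X|Y) = Σ_y P(y)·H(X|Y=y):
  Y=0: P(Y=0) = 0.295, P(X|Y=0) = (196/295, 99/295) → H(X|Y=0) = 0.9205
  Y=1: P(Y=1) = 0.344, P(X|Y=1) = (21/344, 323/344) → H(X|Y=1) = 0.3316
  Y=2: P(Y=2) = 0.361, P(X|Y=2) = (169/361, 192/361) → H(X|Y=2) = 0.9971
H(X|Y) = 0.295·0.9205 + 0.344·0.3316 + 0.361·0.9971 = 0.7456 bits

I(X;Y) = H(X) - H(X|Y) = 0.9622 - 0.7456 = 0.2166 bits

Cross-check via I(X;Y) = H(X) + H(Y) - H(X,Y): computing H(Y) from the column sums and H(X,Y) from the 6 cells in the same way gives H(Y) = 1.5798 bits and H(X,Y) = 2.3254 bits, so
I(X;Y) = 0.9622 + 1.5798 - 2.3254 = 0.2166 bits ✓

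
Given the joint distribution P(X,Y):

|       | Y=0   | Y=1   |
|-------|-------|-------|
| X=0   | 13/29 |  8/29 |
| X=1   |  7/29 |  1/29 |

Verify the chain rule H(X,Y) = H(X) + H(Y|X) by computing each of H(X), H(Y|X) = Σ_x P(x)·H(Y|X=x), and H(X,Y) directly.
H(X) = 0.8498 bits, H(Y|X) = 0.8442 bits, H(X,Y) = 1.6939 bits

Marginal of X (row sums):
  P(X=0) = 13/29 + 8/29 = 21/29
  P(X=1) = 7/29 + 1/29 = 8/29
H(X) = -[(21/29)·log₂(21/29) + (8/29)·log₂(8/29)]
  = 0.337205 + 0.512546 = 0.8498 bits

H(Y|X) = Σ_x P(x)·H(Y|X=x):
  X=0: P(X=0) = 21/29, P(Y|X=0) = (13/21, 8/21) → H(Y|X=0) = 0.958712
  X=1: P(X=1) = 8/29, P(Y|X=1) = (7/8, 1/8) → H(Y|X=1) = 0.543564
H(Y|X) = (21/29)·0.958712 + (8/29)·0.543564 = 0.8442 bits

H(X,Y) = -Σ_{x,y} P(x,y) log₂ P(x,y). Per-cell terms -P(x,y)·log₂P(x,y):
  X=0: 0.518898, 0.512546
  X=1: 0.494979, 0.167517
Sum of the 4 terms: H(X,Y) = 1.6939 bits

Chain rule check:
  H(X) + H(Y|X) = 0.8498 + 0.8442 = 1.6940 bits
  H(X,Y) = 1.6939 bits
✓ Chain rule verified (Δ = 0.0001 is 4-dp rounding noise: each of the three values was rounded independently).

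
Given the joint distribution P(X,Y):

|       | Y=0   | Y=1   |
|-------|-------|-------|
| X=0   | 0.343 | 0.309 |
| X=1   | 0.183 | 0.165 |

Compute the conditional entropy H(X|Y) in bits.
0.9323 bits

H(X|Y) = H(X,Y) - H(Y)

H(X,Y) = -Σ_{x,y} P(x,y) log₂ P(x,y). Per-cell terms -P(x,y)·log₂P(x,y):
  X=0: 0.5295, 0.5235
  X=1: 0.4484, 0.4289
Sum of the 4 terms: H(X,Y) = 1.9303 bits

Marginal of Y (column sums):
  P(Y=0) = 0.343 + 0.183 = 0.526
  P(Y=1) = 0.309 + 0.165 = 0.474
H(Y) = -[0.526·log₂(0.526) + 0.474·log₂(0.474)]
  = 0.4875 + 0.5105 = 0.9980 bits

H(X|Y) = H(X,Y) - H(Y) = 1.9303 - 0.9980 = 0.9323 bits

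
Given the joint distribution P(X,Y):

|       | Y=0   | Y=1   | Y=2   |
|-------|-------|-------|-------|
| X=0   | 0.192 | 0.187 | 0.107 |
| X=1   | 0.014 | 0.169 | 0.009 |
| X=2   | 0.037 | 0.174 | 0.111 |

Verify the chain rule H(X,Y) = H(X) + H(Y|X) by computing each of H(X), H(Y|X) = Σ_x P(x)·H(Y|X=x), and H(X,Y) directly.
H(X) = 1.4895 bits, H(Y|X) = 1.3128 bits, H(X,Y) = 2.8023 bits

Marginal of X (row sums):
  P(X=0) = 0.192 + 0.187 + 0.107 = 0.486
  P(X=1) = 0.014 + 0.169 + 0.009 = 0.192
  P(X=2) = 0.037 + 0.174 + 0.111 = 0.322
H(X) = -[0.486·log₂(0.486) + 0.192·log₂(0.192) + 0.322·log₂(0.322)]
  = 0.50591 + 0.45712 + 0.52643 = 1.4895 bits

H(Y|X) = Σ_x P(x)·H(Y|X=x):
  X=0: P(X=0) = 0.486, P(Y|X=0) = (32/81, 187/486, 107/486) → H(Y|X=0) = 1.54021
  X=1: P(X=1) = 0.192, P(Y|X=1) = (7/96, 169/192, 3/64) → H(Y|X=1) = 0.64444
  X=2: P(X=2) = 0.322, P(Y|X=2) = (37/322, 87/161, 111/322) → H(Y|X=2) = 1.36818
H(Y|X) = 0.486·1.54021 + 0.192·0.64444 + 0.322·1.36818 = 1.3128 bits

H(X,Y) = -Σ_{x,y} P(x,y) log₂ P(x,y). Per-cell terms -P(x,y)·log₂P(x,y):
  X=0: 0.45712, 0.45233, 0.34500
  X=1: 0.08622, 0.43347, 0.06116
  X=2: 0.17598, 0.43897, 0.35202
Sum of the 9 terms: H(X,Y) = 2.8023 bits

Chain rule check:
  H(X) + H(Y|X) = 1.4895 + 1.3128 = 2.8023 bits
  H(X,Y) = 2.8023 bits
✓ Chain rule verified.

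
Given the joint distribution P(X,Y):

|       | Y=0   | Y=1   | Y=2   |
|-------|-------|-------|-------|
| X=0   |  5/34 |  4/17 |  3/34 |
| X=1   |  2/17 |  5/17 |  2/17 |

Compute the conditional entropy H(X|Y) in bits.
0.9899 bits

H(X|Y) = H(X,Y) - H(Y)

H(X,Y) = -Σ_{x,y} P(x,y) log₂ P(x,y). Per-cell terms -P(x,y)·log₂P(x,y):
  X=0: 0.40670, 0.49117, 0.30904
  X=1: 0.36323, 0.51927, 0.36323
Sum of the 6 terms: H(X,Y) = 2.45264 bits

Marginal of Y (column sums):
  P(Y=0) = 5/34 + 2/17 = 9/34
  P(Y=1) = 4/17 + 5/17 = 9/17
  P(Y=2) = 3/34 + 2/17 = 7/34
H(Y) = -[(9/34)·log₂(9/34) + (9/17)·log₂(9/17) + (7/34)·log₂(7/34)]
  = 0.50758 + 0.48576 + 0.46943 = 1.46277 bits

H(X|Y) = H(X,Y) - H(Y) = 2.45264 - 1.46277 = 0.9899 bits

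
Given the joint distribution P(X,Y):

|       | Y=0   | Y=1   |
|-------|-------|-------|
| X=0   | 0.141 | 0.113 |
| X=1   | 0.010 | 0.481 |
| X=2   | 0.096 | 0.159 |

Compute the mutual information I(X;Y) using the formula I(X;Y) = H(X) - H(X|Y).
0.2406 bits

I(X;Y) = H(X) - H(X|Y)

Marginal of X (row sums):
  P(X=0) = 0.141 + 0.113 = 0.254
  P(X=1) = 0.010 + 0.481 = 0.491
  P(X=2) = 0.096 + 0.159 = 0.255
H(X) = -[0.254·log₂(0.254) + 0.491·log₂(0.491) + 0.255·log₂(0.255)]
  = 0.50218 + 0.50387 + 0.50271 = 1.50876 bits

Marginal of Y (column sums):
  P(Y=0) = 0.141 + 0.010 + 0.096 = 0.247
  P(Y=1) = 0.113 + 0.481 + 0.159 = 0.753
H(X|Y) = Σ_y P(y)·H(X|Y=y):
  Y=0: P(Y=0) = 0.247, P(X|Y=0) = (141/247, 10/247, 96/247) → H(X|Y=0) = 1.17892
  Y=1: P(Y=1) = 0.753, P(X|Y=1) = (113/753, 481/753, 53/251) → H(X|Y=1) = 1.29743
H(X|Y) = 0.247·1.17892 + 0.753·1.29743 = 1.26816 bits

I(X;Y) = H(X) - H(X|Y) = 1.50876 - 1.26816 = 0.2406 bits

Cross-check via I(X;Y) = H(X) + H(Y) - H(X,Y): computing H(Y) from the column sums and H(X,Y) from the 6 cells in the same way gives H(Y) = 0.80649 bits and H(X,Y) = 2.07464 bits, so
I(X;Y) = 1.50876 + 0.80649 - 2.07464 = 0.2406 bits ✓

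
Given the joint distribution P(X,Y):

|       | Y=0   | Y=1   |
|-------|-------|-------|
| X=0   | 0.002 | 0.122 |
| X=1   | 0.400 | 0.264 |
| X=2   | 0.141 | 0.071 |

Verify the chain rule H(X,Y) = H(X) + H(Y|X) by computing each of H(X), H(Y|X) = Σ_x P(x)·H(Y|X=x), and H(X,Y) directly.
H(X) = 1.2401 bits, H(Y|X) = 0.8535 bits, H(X,Y) = 2.0937 bits

Marginal of X (row sums):
  P(X=0) = 0.002 + 0.122 = 0.124
  P(X=1) = 0.400 + 0.264 = 0.664
  P(X=2) = 0.141 + 0.071 = 0.212
H(X) = -[0.124·log₂(0.124) + 0.664·log₂(0.664) + 0.212·log₂(0.212)]
  = 0.37344 + 0.39225 + 0.47443 = 1.2401 bits

H(Y|X) = Σ_x P(x)·H(Y|X=x):
  X=0: P(X=0) = 0.124, P(Y|X=0) = (1/62, 61/62) → H(Y|X=0) = 0.11912
  X=1: P(X=1) = 0.664, P(Y|X=1) = (50/83, 33/83) → H(Y|X=1) = 0.96952
  X=2: P(X=2) = 0.212, P(Y|X=2) = (141/212, 71/212) → H(Y|X=2) = 0.91986
H(Y|X) = 0.124·0.11912 + 0.664·0.96952 + 0.212·0.91986 = 0.8535 bits

H(X,Y) = -Σ_{x,y} P(x,y) log₂ P(x,y). Per-cell terms -P(x,y)·log₂P(x,y):
  X=0: 0.01793, 0.37028
  X=1: 0.52877, 0.50725
  X=2: 0.39850, 0.27094
Sum of the 6 terms: H(X,Y) = 2.0937 bits

Chain rule check:
  H(X) + H(Y|X) = 1.2401 + 0.8535 = 2.0936 bits
  H(X,Y) = 2.0937 bits
✓ Chain rule verified (Δ = 0.0001 is 4-dp rounding noise: each of the three values was rounded independently).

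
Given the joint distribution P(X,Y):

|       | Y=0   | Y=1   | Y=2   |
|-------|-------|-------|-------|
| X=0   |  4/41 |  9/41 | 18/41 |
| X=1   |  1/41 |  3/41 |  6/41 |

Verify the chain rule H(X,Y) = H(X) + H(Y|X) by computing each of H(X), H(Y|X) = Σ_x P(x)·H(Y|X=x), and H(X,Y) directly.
H(X) = 0.8015 bits, H(Y|X) = 1.3402 bits, H(X,Y) = 2.1416 bits

Marginal of X (row sums):
  P(X=0) = 4/41 + 9/41 + 18/41 = 31/41
  P(X=1) = 1/41 + 3/41 + 6/41 = 10/41
H(X) = -[(31/41)·log₂(31/41) + (10/41)·log₂(10/41)]
  = 0.3050 + 0.4965 = 0.8015 bits

H(Y|X) = Σ_x P(x)·H(Y|X=x):
  X=0: P(X=0) = 31/41, P(Y|X=0) = (4/31, 9/31, 18/31) → H(Y|X=0) = 1.3546
  X=1: P(X=1) = 10/41, P(Y|X=1) = (1/10, 3/10, 3/5) → H(Y|X=1) = 1.2955
H(Y|X) = (31/41)·1.3546 + (10/41)·1.2955 = 1.3402 bits

H(X,Y) = -Σ_{x,y} P(x,y) log₂ P(x,y). Per-cell terms -P(x,y)·log₂P(x,y):
  X=0: 0.3276, 0.4802, 0.5214
  X=1: 0.1307, 0.2760, 0.4057
Sum of the 6 terms: H(X,Y) = 2.1416 bits

Chain rule check:
  H(X) + H(Y|X) = 0.8015 + 1.3402 = 2.1417 bits
  H(X,Y) = 2.1416 bits
✓ Chain rule verified (Δ = 0.0001 is 4-dp rounding noise: each of the three values was rounded independently).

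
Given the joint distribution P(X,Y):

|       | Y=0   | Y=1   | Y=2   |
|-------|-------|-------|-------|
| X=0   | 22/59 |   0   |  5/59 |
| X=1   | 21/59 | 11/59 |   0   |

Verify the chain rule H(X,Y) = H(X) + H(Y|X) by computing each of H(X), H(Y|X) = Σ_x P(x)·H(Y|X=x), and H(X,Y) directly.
H(X) = 0.9948 bits, H(Y|X) = 0.8199 bits, H(X,Y) = 1.8147 bits

Marginal of X (row sums):
  P(X=0) = 22/59 + 0 + 5/59 = 27/59
  P(X=1) = 21/59 + 11/59 + 0 = 32/59
H(X) = -[(27/59)·log₂(27/59) + (32/59)·log₂(32/59)]
  = 0.51609 + 0.47872 = 0.9948 bits

H(Y|X) = Σ_x P(x)·H(Y|X=x):
  X=0: P(X=0) = 27/59, P(Y|X=0) = (22/27, 0, 5/27) → H(Y|X=0) = 0.69129
  X=1: P(X=1) = 32/59, P(Y|X=1) = (21/32, 11/32, 0) → H(Y|X=1) = 0.92836
H(Y|X) = (27/59)·0.69129 + (32/59)·0.92836 = 0.8199 bits

H(X,Y) = -Σ_{x,y} P(x,y) log₂ P(x,y). Per-cell terms -P(x,y)·log₂P(x,y):
  X=0: 0.53069, 0.00000, 0.30176
  X=1: 0.53045, 0.45179, 0.00000
  (cells with P = 0 contribute 0)
Sum of the 6 terms: H(X,Y) = 1.8147 bits

Chain rule check:
  H(X) + H(Y|X) = 0.9948 + 0.8199 = 1.8147 bits
  H(X,Y) = 1.8147 bits
✓ Chain rule verified.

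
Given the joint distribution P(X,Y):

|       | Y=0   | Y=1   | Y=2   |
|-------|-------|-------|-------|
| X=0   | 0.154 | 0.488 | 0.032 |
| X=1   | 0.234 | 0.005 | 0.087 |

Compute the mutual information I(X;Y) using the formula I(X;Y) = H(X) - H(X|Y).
0.3945 bits

I(X;Y) = H(X) - H(X|Y)

Marginal of X (row sums):
  P(X=0) = 0.154 + 0.488 + 0.032 = 0.674
  P(X=1) = 0.234 + 0.005 + 0.087 = 0.326
H(X) = -[0.674·log₂(0.674) + 0.326·log₂(0.326)]
  = 0.38363 + 0.52716 = 0.9108 bits

Marginal of Y (column sums):
  P(Y=0) = 0.154 + 0.234 = 0.388
  P(Y=1) = 0.488 + 0.005 = 0.493
  P(Y=2) = 0.032 + 0.087 = 0.119
H(X|Y) = Σ_y P(y)·H(X|Y=y):
  Y=0: P(Y=0) = 0.388, P(X|Y=0) = (77/194, 117/194) → H(X|Y=0) = 0.96911
  Y=1: P(Y=1) = 0.493, P(X|Y=1) = (488/493, 5/493) → H(X|Y=1) = 0.08173
  Y=2: P(Y=2) = 0.119, P(X|Y=2) = (32/119, 87/119) → H(X|Y=2) = 0.83989
H(X|Y) = 0.388·0.96911 + 0.493·0.08173 + 0.119·0.83989 = 0.5163 bits

I(X;Y) = H(X) - H(X|Y) = 0.9108 - 0.5163 = 0.3945 bits

Cross-check via I(X;Y) = H(X) + H(Y) - H(X,Y): computing H(Y) from the column sums and H(X,Y) from the 6 cells in the same way gives H(Y) = 1.3984 bits and H(X,Y) = 1.9147 bits, so
I(X;Y) = 0.9108 + 1.3984 - 1.9147 = 0.3945 bits ✓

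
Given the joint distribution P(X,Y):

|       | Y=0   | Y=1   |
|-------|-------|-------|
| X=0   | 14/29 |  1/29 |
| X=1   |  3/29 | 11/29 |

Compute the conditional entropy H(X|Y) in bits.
0.5653 bits

H(X|Y) = H(X,Y) - H(Y)

H(X,Y) = -Σ_{x,y} P(x,y) log₂ P(x,y). Per-cell terms -P(x,y)·log₂P(x,y):
  X=0: 0.50720, 0.16752
  X=1: 0.33859, 0.53048
Sum of the 4 terms: H(X,Y) = 1.54379 bits

Marginal of Y (column sums):
  P(Y=0) = 14/29 + 3/29 = 17/29
  P(Y=1) = 1/29 + 11/29 = 12/29
H(Y) = -[(17/29)·log₂(17/29) + (12/29)·log₂(12/29)]
  = 0.45168 + 0.52677 = 0.97845 bits

H(X|Y) = H(X,Y) - H(Y) = 1.54379 - 0.97845 = 0.5653 bits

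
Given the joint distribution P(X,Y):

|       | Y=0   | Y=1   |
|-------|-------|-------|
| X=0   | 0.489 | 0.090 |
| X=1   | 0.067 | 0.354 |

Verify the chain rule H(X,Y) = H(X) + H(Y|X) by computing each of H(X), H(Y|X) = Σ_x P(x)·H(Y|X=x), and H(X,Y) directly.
H(X) = 0.9819 bits, H(Y|X) = 0.6271 bits, H(X,Y) = 1.6090 bits

Marginal of X (row sums):
  P(X=0) = 0.489 + 0.090 = 0.579
  P(X=1) = 0.067 + 0.354 = 0.421
H(X) = -[0.579·log₂(0.579) + 0.421·log₂(0.421)]
  = 0.45646 + 0.52545 = 0.9819 bits

H(Y|X) = Σ_x P(x)·H(Y|X=x):
  X=0: P(X=0) = 0.579, P(Y|X=0) = (163/193, 30/193) → H(Y|X=0) = 0.62329
  X=1: P(X=1) = 0.421, P(Y|X=1) = (67/421, 354/421) → H(Y|X=1) = 0.63226
H(Y|X) = 0.579·0.62329 + 0.421·0.63226 = 0.6271 bits

H(X,Y) = -Σ_{x,y} P(x,y) log₂ P(x,y). Per-cell terms -P(x,y)·log₂P(x,y):
  X=0: 0.50469, 0.31265
  X=1: 0.26128, 0.53036
Sum of the 4 terms: H(X,Y) = 1.6090 bits

Chain rule check:
  H(X) + H(Y|X) = 0.9819 + 0.6271 = 1.6090 bits
  H(X,Y) = 1.6090 bits
✓ Chain rule verified.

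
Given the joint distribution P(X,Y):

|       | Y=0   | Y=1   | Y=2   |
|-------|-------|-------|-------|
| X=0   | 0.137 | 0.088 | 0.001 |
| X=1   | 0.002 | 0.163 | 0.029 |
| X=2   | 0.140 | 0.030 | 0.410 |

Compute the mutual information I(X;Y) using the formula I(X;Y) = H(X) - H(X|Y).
0.5690 bits

I(X;Y) = H(X) - H(X|Y)

Marginal of X (row sums):
  P(X=0) = 0.137 + 0.088 + 0.001 = 0.226
  P(X=1) = 0.002 + 0.163 + 0.029 = 0.194
  P(X=2) = 0.140 + 0.030 + 0.410 = 0.580
H(X) = -[0.226·log₂(0.226) + 0.194·log₂(0.194) + 0.580·log₂(0.580)]
  = 0.4849 + 0.4590 + 0.4558 = 1.3997 bits

Marginal of Y (column sums):
  P(Y=0) = 0.137 + 0.002 + 0.140 = 0.279
  P(Y=1) = 0.088 + 0.163 + 0.030 = 0.281
  P(Y=2) = 0.001 + 0.029 + 0.410 = 0.440
H(X|Y) = Σ_y P(y)·H(X|Y=y):
  Y=0: P(Y=0) = 0.279, P(X|Y=0) = (137/279, 2/279, 140/279) → H(X|Y=0) = 1.0541
  Y=1: P(Y=1) = 0.281, P(X|Y=1) = (88/281, 163/281, 30/281) → H(X|Y=1) = 1.3249
  Y=2: P(Y=2) = 0.440, P(X|Y=2) = (1/440, 29/440, 41/44) → H(X|Y=2) = 0.3735
H(X|Y) = 0.279·1.0541 + 0.281·1.3249 + 0.440·0.3735 = 0.8307 bits

I(X;Y) = H(X) - H(X|Y) = 1.3997 - 0.8307 = 0.5690 bits

Cross-check via I(X;Y) = H(X) + H(Y) - H(X,Y): computing H(Y) from the column sums and H(X,Y) from the 9 cells in the same way gives H(Y) = 1.5496 bits and H(X,Y) = 2.3803 bits, so
I(X;Y) = 1.3997 + 1.5496 - 2.3803 = 0.5690 bits ✓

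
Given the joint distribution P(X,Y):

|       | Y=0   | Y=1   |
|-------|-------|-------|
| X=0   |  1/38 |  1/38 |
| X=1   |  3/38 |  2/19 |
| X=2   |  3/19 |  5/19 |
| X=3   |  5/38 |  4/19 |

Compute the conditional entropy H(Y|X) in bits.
0.9648 bits

H(Y|X) = H(X,Y) - H(X)

H(X,Y) = -Σ_{x,y} P(x,y) log₂ P(x,y). Per-cell terms -P(x,y)·log₂P(x,y):
  X=0: 0.1381, 0.1381
  X=1: 0.2892, 0.3419
  X=2: 0.4205, 0.5068
  X=3: 0.3850, 0.4732
Sum of the 8 terms: H(X,Y) = 2.6928 bits

Marginal of X (row sums):
  P(X=0) = 1/38 + 1/38 = 1/19
  P(X=1) = 3/38 + 2/19 = 7/38
  P(X=2) = 3/19 + 5/19 = 8/19
  P(X=3) = 5/38 + 4/19 = 13/38
H(X) = -[(1/19)·log₂(1/19) + (7/38)·log₂(7/38) + (8/19)·log₂(8/19) + (13/38)·log₂(13/38)]
  = 0.2236 + 0.4496 + 0.5254 + 0.5294 = 1.7280 bits

H(Y|X) = H(X,Y) - H(X) = 2.6928 - 1.7280 = 0.9648 bits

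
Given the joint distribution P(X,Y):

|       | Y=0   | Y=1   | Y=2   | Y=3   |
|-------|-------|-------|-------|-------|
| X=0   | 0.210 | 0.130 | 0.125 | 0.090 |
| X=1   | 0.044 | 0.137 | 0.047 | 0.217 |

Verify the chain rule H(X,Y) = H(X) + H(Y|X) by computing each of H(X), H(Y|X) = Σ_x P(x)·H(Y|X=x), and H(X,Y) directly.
H(X) = 0.9913 bits, H(Y|X) = 1.8287 bits, H(X,Y) = 2.8199 bits

Marginal of X (row sums):
  P(X=0) = 0.210 + 0.130 + 0.125 + 0.090 = 0.555
  P(X=1) = 0.044 + 0.137 + 0.047 + 0.217 = 0.445
H(X) = -[0.555·log₂(0.555) + 0.445·log₂(0.445)]
  = 0.471439 + 0.519815 = 0.9913 bits

H(Y|X) = Σ_x P(x)·H(Y|X=x):
  X=0: P(X=0) = 0.555, P(Y|X=0) = (14/37, 26/111, 25/111, 6/37) → H(Y|X=0) = 1.930958
  X=1: P(X=1) = 0.445, P(Y|X=1) = (44/445, 137/445, 47/445, 217/445) → H(Y|X=1) = 1.701105
H(Y|X) = 0.555·1.930958 + 0.445·1.701105 = 1.8287 bits

H(X,Y) = -Σ_{x,y} P(x,y) log₂ P(x,y). Per-cell terms -P(x,y)·log₂P(x,y):
  X=0: 0.472823, 0.382644, 0.375000, 0.312654
  X=1: 0.198280, 0.392882, 0.207326, 0.478319
Sum of the 8 terms: H(X,Y) = 2.8199 bits

Chain rule check:
  H(X) + H(Y|X) = 0.9913 + 1.8287 = 2.8200 bits
  H(X,Y) = 2.8199 bits
✓ Chain rule verified (Δ = 0.0001 is 4-dp rounding noise: each of the three values was rounded independently).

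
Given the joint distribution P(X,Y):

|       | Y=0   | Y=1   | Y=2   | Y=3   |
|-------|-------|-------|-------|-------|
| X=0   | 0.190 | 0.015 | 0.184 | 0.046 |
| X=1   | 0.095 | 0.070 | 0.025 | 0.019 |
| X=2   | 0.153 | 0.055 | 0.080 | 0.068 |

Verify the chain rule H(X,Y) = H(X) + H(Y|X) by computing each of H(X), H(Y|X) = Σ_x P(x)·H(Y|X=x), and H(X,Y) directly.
H(X) = 1.5249 bits, H(Y|X) = 1.7076 bits, H(X,Y) = 3.2324 bits

Marginal of X (row sums):
  P(X=0) = 0.190 + 0.015 + 0.184 + 0.046 = 0.435
  P(X=1) = 0.095 + 0.070 + 0.025 + 0.019 = 0.209
  P(X=2) = 0.153 + 0.055 + 0.080 + 0.068 = 0.356
H(X) = -[0.435·log₂(0.435) + 0.209·log₂(0.209) + 0.356·log₂(0.356)]
  = 0.52240 + 0.47201 + 0.53046 = 1.5249 bits

H(Y|X) = Σ_x P(x)·H(Y|X=x):
  X=0: P(X=0) = 0.435, P(Y|X=0) = (38/87, 1/29, 184/435, 46/435) → H(Y|X=0) = 1.55730
  X=1: P(X=1) = 0.209, P(Y|X=1) = (5/11, 70/209, 25/209, 1/11) → H(Y|X=1) = 1.72653
  X=2: P(X=2) = 0.356, P(Y|X=2) = (153/356, 55/356, 20/89, 17/89) → H(Y|X=2) = 1.88007
H(Y|X) = 0.435·1.55730 + 0.209·1.72653 + 0.356·1.88007 = 1.7076 bits

H(X,Y) = -Σ_{x,y} P(x,y) log₂ P(x,y). Per-cell terms -P(x,y)·log₂P(x,y):
  X=0: 0.45523, 0.09088, 0.44937, 0.20434
  X=1: 0.32261, 0.26856, 0.13305, 0.10864
  X=2: 0.41438, 0.23014, 0.29151, 0.26373
Sum of the 12 terms: H(X,Y) = 3.2324 bits

Chain rule check:
  H(X) + H(Y|X) = 1.5249 + 1.7076 = 3.2325 bits
  H(X,Y) = 3.2324 bits
✓ Chain rule verified (Δ = 0.0001 is 4-dp rounding noise: each of the three values was rounded independently).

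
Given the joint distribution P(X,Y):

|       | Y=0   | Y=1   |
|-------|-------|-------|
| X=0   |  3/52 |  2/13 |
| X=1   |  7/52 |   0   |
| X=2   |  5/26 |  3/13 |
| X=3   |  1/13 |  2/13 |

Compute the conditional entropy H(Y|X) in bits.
0.8113 bits

H(Y|X) = H(X,Y) - H(X)

H(X,Y) = -Σ_{x,y} P(x,y) log₂ P(x,y). Per-cell terms -P(x,y)·log₂P(x,y):
  X=0: 0.23743, 0.41545
  X=1: 0.38945, 0.00000
  X=2: 0.45741, 0.48819
  X=3: 0.28465, 0.41545
  (cells with P = 0 contribute 0)
Sum of the 8 terms: H(X,Y) = 2.6880 bits

Marginal of X (row sums):
  P(X=0) = 3/52 + 2/13 = 11/52
  P(X=1) = 7/52 + 0 = 7/52
  P(X=2) = 5/26 + 3/13 = 11/26
  P(X=3) = 1/13 + 2/13 = 3/13
H(X) = -[(11/52)·log₂(11/52) + (7/52)·log₂(7/52) + (11/26)·log₂(11/26) + (3/13)·log₂(3/13)]
  = 0.47406 + 0.38945 + 0.52504 + 0.48819 = 1.8767 bits

H(Y|X) = H(X,Y) - H(X) = 2.6880 - 1.8767 = 0.8113 bits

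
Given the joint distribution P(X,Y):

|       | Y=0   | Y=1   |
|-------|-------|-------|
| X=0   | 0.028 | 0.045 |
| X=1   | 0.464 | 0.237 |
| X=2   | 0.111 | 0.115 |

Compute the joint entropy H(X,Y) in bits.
2.0629 bits

H(X,Y) = -Σ_{x,y} P(x,y) log₂ P(x,y). Per-cell terms -P(x,y)·log₂P(x,y):
  X=0: 0.14444, 0.20133
  X=1: 0.51402, 0.49226
  X=2: 0.35202, 0.35883
Sum of the 6 terms: H(X,Y) = 2.0629 bits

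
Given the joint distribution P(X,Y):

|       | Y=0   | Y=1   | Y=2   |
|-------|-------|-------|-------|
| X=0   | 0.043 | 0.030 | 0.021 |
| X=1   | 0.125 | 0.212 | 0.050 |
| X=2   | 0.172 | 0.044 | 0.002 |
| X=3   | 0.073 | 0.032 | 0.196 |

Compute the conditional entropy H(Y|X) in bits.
1.2268 bits

H(Y|X) = H(X,Y) - H(X)

H(X,Y) = -Σ_{x,y} P(x,y) log₂ P(x,y). Per-cell terms -P(x,y)·log₂P(x,y):
  X=0: 0.19520, 0.15177, 0.11704
  X=1: 0.37500, 0.47443, 0.21610
  X=2: 0.43680, 0.19828, 0.01793
  X=3: 0.27565, 0.15891, 0.46081
Sum of the 12 terms: H(X,Y) = 3.0779 bits

Marginal of X (row sums):
  P(X=0) = 0.043 + 0.030 + 0.021 = 0.094
  P(X=1) = 0.125 + 0.212 + 0.050 = 0.387
  P(X=2) = 0.172 + 0.044 + 0.002 = 0.218
  P(X=3) = 0.073 + 0.032 + 0.196 = 0.301
H(X) = -[0.094·log₂(0.094) + 0.387·log₂(0.387) + 0.218·log₂(0.218) + 0.301·log₂(0.301)]
  = 0.32065 + 0.53003 + 0.47908 + 0.52138 = 1.8511 bits

H(Y|X) = H(X,Y) - H(X) = 3.0779 - 1.8511 = 1.2268 bits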